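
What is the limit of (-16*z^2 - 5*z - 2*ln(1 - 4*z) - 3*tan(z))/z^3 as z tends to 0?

125/3

Substitution gives 0/0 (the numerator vanishes to order 3).
Expand each term to order z^3: the coefficient of z^3 in -2·ln(1 - 4z) is 128/3 and in -3·tan(z) is -1.
Lower-order terms cancel with the polynomial part, so the numerator is (125/3)·z^3 + o(z^3), and the limit is (125/3)/(1) = 125/3.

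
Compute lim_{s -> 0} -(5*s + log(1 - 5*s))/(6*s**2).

Direct substitution gives 0/0.
Apply L'Hôpital: lim (5 - 5/(1 - 5*s))/(-12*s), still 0/0.
After 2 applications of L'Hôpital's rule the quotient is (-25/(1 - 5*s)^2)/(-12); substituting s = 0 gives 25/12.

25/12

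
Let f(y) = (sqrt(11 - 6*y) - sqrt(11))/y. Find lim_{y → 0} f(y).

A 0/0 form; rationalise with √(11 - 6y) + √11. This collapses the numerator to -6y, leaving -6/(√(11 - 6y) + √11) → -6/(2√11) = -3*√(11)/11.

-3*√(11)/11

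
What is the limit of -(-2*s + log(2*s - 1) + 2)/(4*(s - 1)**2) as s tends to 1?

Direct substitution gives 0/0.
Apply L'Hôpital: lim (-2 + 2/(2*s - 1))/(8 - 8*s), still 0/0.
After 2 applications of L'Hôpital's rule the quotient is (-4/(2*s - 1)^2)/(-8); substituting s = 1 gives 1/2.

1/2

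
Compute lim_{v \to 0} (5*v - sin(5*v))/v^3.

Direct substitution gives 0/0.
Apply L'Hôpital: lim (5 - 5*cos(5*v))/(3*v^2), still 0/0.
Apply L'Hôpital: lim (25*sin(5*v))/(6*v), still 0/0.
After 3 applications of L'Hôpital's rule the quotient is (125*cos(5*v))/(6); substituting v = 0 gives 125/6.

125/6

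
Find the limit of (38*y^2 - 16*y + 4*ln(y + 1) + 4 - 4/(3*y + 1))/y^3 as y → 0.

Substitution gives 0/0 (the numerator vanishes to order 3).
Expand each term to order y^3: the coefficient of y^3 in -4·1/(1 + 3y) is 108 and in 4·ln(1 + y) is 4/3.
Lower-order terms cancel with the polynomial part, so the numerator is (328/3)·y^3 + o(y^3), and the limit is (328/3)/(1) = 328/3.

328/3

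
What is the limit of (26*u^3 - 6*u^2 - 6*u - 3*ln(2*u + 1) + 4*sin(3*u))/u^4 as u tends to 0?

12

Substitution gives 0/0; apply L'Hôpital's rule 4 times.
After differentiating numerator and denominator 4 times the quotient is (324*sin(3*u) + 288/(2*u + 1)^4)/(24); at u = 0 this is 12.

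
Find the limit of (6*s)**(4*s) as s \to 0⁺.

1

Base → 0⁺ and exponent → 0⁺: a 0^0 form.
Take logs: 4s·ln(6s). This is 0·(−∞); rewriting as ln(6s)/(1/(4s)) and applying L'Hôpital gives 0.
Hence the limit is e^0 = 1.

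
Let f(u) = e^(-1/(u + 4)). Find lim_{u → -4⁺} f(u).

0

As u → -4⁺, -1/(u + 4) → −∞, so e^(-1/(u + 4)) → 0.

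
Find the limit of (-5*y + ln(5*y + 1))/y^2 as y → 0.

-25/2

Direct substitution gives 0/0.
Apply L'Hôpital: lim (-5 + 5/(5*y + 1))/(2*y), still 0/0.
After 2 applications of L'Hôpital's rule the quotient is (-25/(5*y + 1)^2)/(2); substituting y = 0 gives -25/2.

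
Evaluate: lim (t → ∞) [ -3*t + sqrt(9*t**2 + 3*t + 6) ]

This has the form ∞ − ∞. Multiply and divide by the conjugate √(9*t^2 + 3*t + 6) + 3t.
That gives (3t + 6) / (√(9*t^2 + 3*t + 6) + 3t).
Divide numerator and denominator by t: the limit is 3/(2·3) = 1/2.

1/2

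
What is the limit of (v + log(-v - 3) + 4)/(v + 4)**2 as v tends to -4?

Direct substitution gives 0/0.
Apply L'Hôpital: lim (1 - 1/(-v - 3))/(2*v + 8), still 0/0.
After 2 applications of L'Hôpital's rule the quotient is (-1/(-v - 3)^2)/(2); substituting v = -4 gives -1/2.

-1/2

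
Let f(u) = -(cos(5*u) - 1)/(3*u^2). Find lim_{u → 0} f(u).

25/6

Direct substitution gives 0/0.
Apply L'Hôpital: lim (-5*sin(5*u))/(-6*u), still 0/0.
After 2 applications of L'Hôpital's rule the quotient is (-25*cos(5*u))/(-6); substituting u = 0 gives 25/6.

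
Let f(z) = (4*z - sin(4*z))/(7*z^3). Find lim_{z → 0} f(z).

32/21

Direct substitution gives 0/0.
Apply L'Hôpital: lim (4 - 4*cos(4*z))/(21*z^2), still 0/0.
Apply L'Hôpital: lim (16*sin(4*z))/(42*z), still 0/0.
After 3 applications of L'Hôpital's rule the quotient is (64*cos(4*z))/(42); substituting z = 0 gives 32/21.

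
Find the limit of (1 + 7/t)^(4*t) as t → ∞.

e^(28)

The base → 1 and the exponent → ∞: a 1^∞ form.
Take logarithms: (4t)·ln(1 + 7/t). Since ln(1+u) ~ u for small u, this behaves like (4t)·(7/t) → 28.
So the limit is e^(28).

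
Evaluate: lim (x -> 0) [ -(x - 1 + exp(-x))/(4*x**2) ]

Direct substitution gives 0/0.
Apply L'Hôpital: lim (1 - e^(-x))/(-8*x), still 0/0.
After 2 applications of L'Hôpital's rule the quotient is (e^(-x))/(-8); substituting x = 0 gives -1/8.

-1/8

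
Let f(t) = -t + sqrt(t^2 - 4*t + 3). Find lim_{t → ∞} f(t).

An ∞ − ∞ form. Rationalising with the conjugate, the difference becomes (-4t + 3) / (√(t^2 - 4*t + 3) + t).
For large t the denominator behaves like 2·t, so the quotient tends to -4/2 = -2.

-2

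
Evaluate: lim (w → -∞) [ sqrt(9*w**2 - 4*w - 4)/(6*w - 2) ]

For large |w|, √(9*w^2 - 4*w - 4) ≈ √9·|w| and the denominator ≈ 6w.
Since w → −∞, |w| = −w, giving −√9/(6) = -1/2.

-1/2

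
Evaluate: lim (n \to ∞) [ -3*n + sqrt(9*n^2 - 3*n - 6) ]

-1/2

This has the form ∞ − ∞. Multiply and divide by the conjugate √(9*n^2 - 3*n - 6) + 3n.
That gives (-3n - 6) / (√(9*n^2 - 3*n - 6) + 3n).
Divide numerator and denominator by n: the limit is -3/(2·3) = -1/2.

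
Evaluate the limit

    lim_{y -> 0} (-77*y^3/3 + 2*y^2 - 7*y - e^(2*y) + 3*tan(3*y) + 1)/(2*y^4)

-1/3

Substitution gives 0/0 (the numerator vanishes to order 4).
Expand each term to order y^4: the coefficient of y^4 in −e^(2y) is -2/3 and in 3·tan(3y) is 0.
Lower-order terms cancel with the polynomial part, so the numerator is (-2/3)·y^4 + o(y^4), and the limit is (-2/3)/(2) = -1/3.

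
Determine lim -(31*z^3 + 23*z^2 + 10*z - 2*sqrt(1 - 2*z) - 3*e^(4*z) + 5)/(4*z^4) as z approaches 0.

Substitution gives 0/0; apply L'Hôpital's rule 4 times.
After differentiating numerator and denominator 4 times the quotient is (-768*e^(4*z) + 30/(1 - 2*z)^(7/2))/(-96); at z = 0 this is 123/16.

123/16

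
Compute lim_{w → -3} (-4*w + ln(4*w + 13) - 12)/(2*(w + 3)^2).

Direct substitution gives 0/0.
Apply L'Hôpital: lim (-4 + 4/(4*w + 13))/(4*w + 12), still 0/0.
After 2 applications of L'Hôpital's rule the quotient is (-16/(4*w + 13)^2)/(4); substituting w = -3 gives -4.

-4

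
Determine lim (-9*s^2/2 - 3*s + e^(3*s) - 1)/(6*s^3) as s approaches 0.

3/4

Direct substitution gives 0/0.
Apply L'Hôpital: lim (-9*s + 3*e^(3*s) - 3)/(18*s^2), still 0/0.
Apply L'Hôpital: lim (9*e^(3*s) - 9)/(36*s), still 0/0.
After 3 applications of L'Hôpital's rule the quotient is (27*e^(3*s))/(36); substituting s = 0 gives 3/4.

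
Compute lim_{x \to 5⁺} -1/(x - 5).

-∞

As x → 5⁺, (x - 5) → 0⁺, so (x - 5)^1 → 0⁺ and -1/(x - 5)^1 → -∞.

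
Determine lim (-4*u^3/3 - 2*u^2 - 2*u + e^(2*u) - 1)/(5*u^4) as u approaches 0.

Direct substitution gives 0/0.
Apply L'Hôpital: lim (-4*u^2 - 4*u + 2*e^(2*u) - 2)/(20*u^3), still 0/0.
Apply L'Hôpital: lim (-8*u + 4*e^(2*u) - 4)/(60*u^2), still 0/0.
Apply L'Hôpital: lim (8*e^(2*u) - 8)/(120*u), still 0/0.
After 4 applications of L'Hôpital's rule the quotient is (16*e^(2*u))/(120); substituting u = 0 gives 2/15.

2/15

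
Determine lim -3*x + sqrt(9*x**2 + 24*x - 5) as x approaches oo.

An ∞ − ∞ form. Rationalising with the conjugate, the difference becomes (24x - 5) / (√(9*x^2 + 24*x - 5) + 3x).
For large x the denominator behaves like 2·3x, so the quotient tends to 24/6 = 4.

4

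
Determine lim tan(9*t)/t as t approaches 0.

9

Substitution gives 0/0.
Since tan(u)/u → 1 as u → 0, tan(9t)/(9t) → 1 and the limit is 9.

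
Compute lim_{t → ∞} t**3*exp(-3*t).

Write as t^3/e^{3t}, an ∞/∞ form.
Exponential growth dominates any polynomial, so repeated L'Hôpital (or the standard result) gives 0.

0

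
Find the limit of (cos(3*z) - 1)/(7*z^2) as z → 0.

-9/14

Direct substitution gives 0/0.
Apply L'Hôpital: lim (-3*sin(3*z))/(14*z), still 0/0.
After 2 applications of L'Hôpital's rule the quotient is (-9*cos(3*z))/(14); substituting z = 0 gives -9/14.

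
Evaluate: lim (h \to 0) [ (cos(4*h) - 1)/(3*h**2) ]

-8/3

Direct substitution gives 0/0.
Apply L'Hôpital: lim (-4*sin(4*h))/(6*h), still 0/0.
After 2 applications of L'Hôpital's rule the quotient is (-16*cos(4*h))/(6); substituting h = 0 gives -8/3.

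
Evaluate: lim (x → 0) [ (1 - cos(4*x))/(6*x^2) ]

Substitution gives 0/0.
Use (1 − cos u)/u² → 1/2 with u = 4x: the limit is 4²/(2·6) = 4/3.

4/3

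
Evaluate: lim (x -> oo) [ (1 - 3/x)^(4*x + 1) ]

e^(-12)

The base → 1 and the exponent → ∞: a 1^∞ form.
Take logarithms: (4x + 1)·ln(1 - 3/x). Since ln(1+u) ~ u for small u, this behaves like (4x)·(-3/x) → -12.
So the limit is e^(-12).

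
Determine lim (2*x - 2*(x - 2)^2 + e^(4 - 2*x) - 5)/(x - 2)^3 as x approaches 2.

-4/3

Direct substitution gives 0/0.
Apply L'Hôpital: lim (-4*x - 2*e^(4 - 2*x) + 10)/(3*(x - 2)^2), still 0/0.
Apply L'Hôpital: lim (4*e^(4 - 2*x) - 4)/(6*x - 12), still 0/0.
After 3 applications of L'Hôpital's rule the quotient is (-8*e^(4 - 2*x))/(6); substituting x = 2 gives -4/3.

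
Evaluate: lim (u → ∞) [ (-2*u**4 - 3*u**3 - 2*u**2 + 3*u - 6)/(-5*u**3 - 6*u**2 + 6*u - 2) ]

The numerator has higher degree (4 > 3); the quotient behaves like (-2/(-5))·u^1 for large |u|.
As u → +∞ this diverges to ∞.

∞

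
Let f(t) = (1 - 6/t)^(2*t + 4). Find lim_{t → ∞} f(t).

The base → 1 and the exponent → ∞: a 1^∞ form.
Take logarithms: (2t + 4)·ln(1 - 6/t). Since ln(1+u) ~ u for small u, this behaves like (2t)·(-6/t) → -12.
So the limit is e^(-12).

e^(-12)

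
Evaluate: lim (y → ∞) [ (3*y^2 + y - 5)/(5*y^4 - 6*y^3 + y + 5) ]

The denominator has degree 4 and the numerator degree 2. Dividing numerator and denominator by y^4 sends every term to 0 except the leading denominator term, so the limit is 0.

0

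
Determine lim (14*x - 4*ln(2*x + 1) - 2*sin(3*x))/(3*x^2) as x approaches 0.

Substitution gives 0/0; apply L'Hôpital's rule 2 times.
After differentiating numerator and denominator 2 times the quotient is (18*sin(3*x) + 16/(2*x + 1)^2)/(6); at x = 0 this is 8/3.

8/3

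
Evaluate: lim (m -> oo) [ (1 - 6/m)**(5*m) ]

Write it as [(1 - 6/m)^m]^(5) · (1 - 6/m)^(0). The bracketed term tends to e^(-6) and the second factor to 1, so the limit is e^(-30).

e^(-30)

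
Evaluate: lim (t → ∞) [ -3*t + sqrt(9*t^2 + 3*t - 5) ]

An ∞ − ∞ form. Rationalising with the conjugate, the difference becomes (3t - 5) / (√(9*t^2 + 3*t - 5) + 3t).
For large t the denominator behaves like 2·3t, so the quotient tends to 3/6 = 1/2.

1/2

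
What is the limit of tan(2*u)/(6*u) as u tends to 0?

Substitution gives 0/0.
Since tan(θ)/θ → 1 as θ → 0, tan(2u)/(2u) → 1 and the limit is 2/6 = 1/3.

1/3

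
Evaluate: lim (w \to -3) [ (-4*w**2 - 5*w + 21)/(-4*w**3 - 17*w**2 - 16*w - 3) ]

-19/22

Direct substitution gives 0/0, so factor. Both numerator and denominator have (w + 3) as a factor.
After cancelling, the expression reduces to (7 - 4*w)/(-4*w^2 - 5*w - 1).
Substituting w = -3 gives -19/22.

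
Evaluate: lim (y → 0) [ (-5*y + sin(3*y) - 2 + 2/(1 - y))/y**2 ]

2

Substitution gives 0/0 (the numerator vanishes to order 2).
Expand each term to order y^2: the coefficient of y^2 in 2·1/(1 - y) is 2 and in sin(3y) is 0.
Lower-order terms cancel with the polynomial part, so the numerator is (2)·y^2 + o(y^2), and the limit is (2)/(1) = 2.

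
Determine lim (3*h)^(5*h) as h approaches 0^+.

1

Base → 0⁺ and exponent → 0⁺: a 0^0 form.
Take logs: 5h·ln(3h). This is 0·(−∞); rewriting as ln(3h)/(1/(5h)) and applying L'Hôpital gives 0.
Hence the limit is e^0 = 1.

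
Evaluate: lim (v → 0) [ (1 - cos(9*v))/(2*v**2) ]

Substitution gives 0/0.
Use (1 − cos u)/u² → 1/2 with u = 9v: the limit is 9²/(2·2) = 81/4.

81/4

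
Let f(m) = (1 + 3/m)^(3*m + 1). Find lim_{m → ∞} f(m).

Let L be the limit and take ln: ln L = lim (3m + 1)·ln(1 + 3/m) = lim (3m + 1)·(3/m + O(1/m²)) = 9.
Hence L = e^(9).

e^(9)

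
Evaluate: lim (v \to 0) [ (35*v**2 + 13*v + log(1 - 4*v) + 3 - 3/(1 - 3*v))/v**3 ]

Substitution gives 0/0; apply L'Hôpital's rule 3 times.
After differentiating numerator and denominator 3 times the quotient is (128/(4*v - 1)^3 - 486/(3*v - 1)^4)/(6); at v = 0 this is -307/3.

-307/3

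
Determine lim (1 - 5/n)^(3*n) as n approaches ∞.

Write it as [(1 - 5/n)^n]^(3) · (1 - 5/n)^(0). The bracketed term tends to e^(-5) and the second factor to 1, so the limit is e^(-15).

e^(-15)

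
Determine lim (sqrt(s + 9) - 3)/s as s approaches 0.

1/6

Substitution gives 0/0. Multiply numerator and denominator by the conjugate √(9 + s) + √9.
The numerator becomes (9 + s) − 9 = s, so the expression simplifies to 1/(√(9 + s) + √9).
Letting s → 0 gives 1/(2√9) = 1/6.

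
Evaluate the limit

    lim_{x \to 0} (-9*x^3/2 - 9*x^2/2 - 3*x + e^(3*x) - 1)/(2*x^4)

Direct substitution gives 0/0.
Apply L'Hôpital: lim (-27*x^2/2 - 9*x + 3*e^(3*x) - 3)/(8*x^3), still 0/0.
Apply L'Hôpital: lim (-27*x + 9*e^(3*x) - 9)/(24*x^2), still 0/0.
Apply L'Hôpital: lim (27*e^(3*x) - 27)/(48*x), still 0/0.
After 4 applications of L'Hôpital's rule the quotient is (81*e^(3*x))/(48); substituting x = 0 gives 27/16.

27/16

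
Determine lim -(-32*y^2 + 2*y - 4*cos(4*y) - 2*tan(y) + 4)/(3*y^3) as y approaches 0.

2/9

Substitution gives 0/0; apply L'Hôpital's rule 3 times.
After differentiating numerator and denominator 3 times the quotient is (-256*sin(4*y) - 12*tan(y)^4 - 16*tan(y)^2 - 4)/(-18); at y = 0 this is 2/9.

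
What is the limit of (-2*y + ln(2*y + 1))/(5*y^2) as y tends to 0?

-2/5

Direct substitution gives 0/0.
Apply L'Hôpital: lim (-2 + 2/(2*y + 1))/(10*y), still 0/0.
After 2 applications of L'Hôpital's rule the quotient is (-4/(2*y + 1)^2)/(10); substituting y = 0 gives -2/5.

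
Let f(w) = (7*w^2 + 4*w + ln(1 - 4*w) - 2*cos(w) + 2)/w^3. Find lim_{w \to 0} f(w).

Substitution gives 0/0; apply L'Hôpital's rule 3 times.
After differentiating numerator and denominator 3 times the quotient is (-2*sin(w) + 128/(4*w - 1)^3)/(6); at w = 0 this is -64/3.

-64/3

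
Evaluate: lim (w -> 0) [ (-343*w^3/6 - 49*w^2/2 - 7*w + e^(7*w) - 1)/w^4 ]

Direct substitution gives 0/0.
Apply L'Hôpital: lim (-343*w^2/2 - 49*w + 7*e^(7*w) - 7)/(4*w^3), still 0/0.
Apply L'Hôpital: lim (-343*w + 49*e^(7*w) - 49)/(12*w^2), still 0/0.
Apply L'Hôpital: lim (343*e^(7*w) - 343)/(24*w), still 0/0.
After 4 applications of L'Hôpital's rule the quotient is (2401*e^(7*w))/(24); substituting w = 0 gives 2401/24.

2401/24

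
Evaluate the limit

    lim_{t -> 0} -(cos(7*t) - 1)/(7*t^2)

7/2

Direct substitution gives 0/0.
Apply L'Hôpital: lim (-7*sin(7*t))/(-14*t), still 0/0.
After 2 applications of L'Hôpital's rule the quotient is (-49*cos(7*t))/(-14); substituting t = 0 gives 7/2.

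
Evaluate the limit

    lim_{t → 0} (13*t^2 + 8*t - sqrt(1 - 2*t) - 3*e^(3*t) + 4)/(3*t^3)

-13/3

Substitution gives 0/0 (the numerator vanishes to order 3).
Expand each term to order t^3: the coefficient of t^3 in −√(1 - 2t) is 1/2 and in -3·e^(3t) is -27/2.
Lower-order terms cancel with the polynomial part, so the numerator is (-13)·t^3 + o(t^3), and the limit is (-13)/(3) = -13/3.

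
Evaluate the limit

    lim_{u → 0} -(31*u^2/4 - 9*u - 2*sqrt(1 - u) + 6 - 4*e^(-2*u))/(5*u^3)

-131/120

Substitution gives 0/0 (the numerator vanishes to order 3).
Expand each term to order u^3: the coefficient of u^3 in -2·√(1 - u) is 1/8 and in -4·e^(-2u) is 16/3.
Lower-order terms cancel with the polynomial part, so the numerator is (131/24)·u^3 + o(u^3), and the limit is (131/24)/(-5) = -131/120.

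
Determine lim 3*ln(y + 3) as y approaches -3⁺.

As y → -3⁺, y + 3 → 0⁺ and ln(y + 3) → −∞.
Multiplying by 3 gives -∞.

-∞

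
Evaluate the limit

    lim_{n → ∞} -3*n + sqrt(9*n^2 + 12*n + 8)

2

This has the form ∞ − ∞. Multiply and divide by the conjugate √(9*n^2 + 12*n + 8) + 3n.
That gives (12n + 8) / (√(9*n^2 + 12*n + 8) + 3n).
Divide numerator and denominator by n: the limit is 12/(2·3) = 2.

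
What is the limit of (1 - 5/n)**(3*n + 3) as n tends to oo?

Write it as [(1 - 5/n)^n]^(3) · (1 - 5/n)^(3). The bracketed term tends to e^(-5) and the second factor to 1, so the limit is e^(-15).

e^(-15)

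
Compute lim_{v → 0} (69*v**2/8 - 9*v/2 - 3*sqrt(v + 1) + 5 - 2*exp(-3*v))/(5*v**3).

141/80

Substitution gives 0/0 (the numerator vanishes to order 3).
Expand each term to order v^3: the coefficient of v^3 in -2·e^(-3v) is 9 and in -3·√(1 + v) is -3/16.
Lower-order terms cancel with the polynomial part, so the numerator is (141/16)·v^3 + o(v^3), and the limit is (141/16)/(5) = 141/80.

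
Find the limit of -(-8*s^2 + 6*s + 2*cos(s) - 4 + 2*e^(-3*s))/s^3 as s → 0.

9

Substitution gives 0/0 (the numerator vanishes to order 3).
Expand each term to order s^3: the coefficient of s^3 in 2·e^(-3s) is -9 and in 2·cos(s) is 0.
Lower-order terms cancel with the polynomial part, so the numerator is (-9)·s^3 + o(s^3), and the limit is (-9)/(-1) = 9.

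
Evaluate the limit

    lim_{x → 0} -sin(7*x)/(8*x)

-7/8

Substitution gives 0/0.
Write it as (7/(-8))·sin(7x)/(7x); since sin(u)/u → 1, the limit is -7/8.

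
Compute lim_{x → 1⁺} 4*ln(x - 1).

As x → 1⁺, x - 1 → 0⁺ and ln(x - 1) → −∞.
Multiplying by 4 gives -∞.

-∞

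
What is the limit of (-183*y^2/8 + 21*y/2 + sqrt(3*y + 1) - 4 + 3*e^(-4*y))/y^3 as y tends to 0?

-485/16

Substitution gives 0/0 (the numerator vanishes to order 3).
Expand each term to order y^3: the coefficient of y^3 in √(1 + 3y) is 27/16 and in 3·e^(-4y) is -32.
Lower-order terms cancel with the polynomial part, so the numerator is (-485/16)·y^3 + o(y^3), and the limit is (-485/16)/(1) = -485/16.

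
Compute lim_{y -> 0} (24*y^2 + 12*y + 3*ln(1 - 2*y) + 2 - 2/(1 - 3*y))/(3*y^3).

-62/3

Substitution gives 0/0 (the numerator vanishes to order 3).
Expand each term to order y^3: the coefficient of y^3 in -2·1/(1 - 3y) is -54 and in 3·ln(1 - 2y) is -8.
Lower-order terms cancel with the polynomial part, so the numerator is (-62)·y^3 + o(y^3), and the limit is (-62)/(3) = -62/3.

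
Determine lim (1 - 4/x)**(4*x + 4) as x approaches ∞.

e^(-16)

The base → 1 and the exponent → ∞: a 1^∞ form.
Take logarithms: (4x + 4)·ln(1 - 4/x). Since ln(1+u) ~ u for small u, this behaves like (4x)·(-4/x) → -16.
So the limit is e^(-16).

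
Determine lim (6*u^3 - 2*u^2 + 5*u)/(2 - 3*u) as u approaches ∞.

-∞

The numerator has higher degree (3 > 1); the quotient behaves like (6/(-3))·u^2 for large |u|.
As u → +∞ this diverges to -∞.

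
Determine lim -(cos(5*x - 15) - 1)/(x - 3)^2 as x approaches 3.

25/2

Direct substitution gives 0/0.
Apply L'Hôpital: lim (-5*sin(5*x - 15))/(6 - 2*x), still 0/0.
After 2 applications of L'Hôpital's rule the quotient is (-25*cos(5*x - 15))/(-2); substituting x = 3 gives 25/2.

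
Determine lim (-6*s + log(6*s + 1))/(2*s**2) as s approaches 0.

-9

Direct substitution gives 0/0.
Apply L'Hôpital: lim (-6 + 6/(6*s + 1))/(4*s), still 0/0.
After 2 applications of L'Hôpital's rule the quotient is (-36/(6*s + 1)^2)/(4); substituting s = 0 gives -9.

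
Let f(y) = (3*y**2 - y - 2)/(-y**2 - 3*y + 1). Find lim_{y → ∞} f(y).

Numerator and denominator both have degree 2.
Dividing every term by y^2, all lower-order terms vanish and the limit is the ratio of leading coefficients, 3/(-1) = -3.

-3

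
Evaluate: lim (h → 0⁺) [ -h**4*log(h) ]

This is a 0·(−∞) form. Rewrite as -1·ln(h) / h^(−4) and apply L'Hôpital:
the derivative quotient is -1·(1/h) / (−4·h^(−5)) = (1/4)·h^4 → 0.

0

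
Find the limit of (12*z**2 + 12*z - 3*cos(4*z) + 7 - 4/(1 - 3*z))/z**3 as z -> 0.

Substitution gives 0/0; apply L'Hôpital's rule 3 times.
After differentiating numerator and denominator 3 times the quotient is (-192*sin(4*z) - 648/(3*z - 1)^4)/(6); at z = 0 this is -108.

-108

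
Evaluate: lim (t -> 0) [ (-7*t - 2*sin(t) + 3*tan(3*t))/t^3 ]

Substitution gives 0/0 (the numerator vanishes to order 3).
Expand each term to order t^3: the coefficient of t^3 in 3·tan(3t) is 27 and in -2·sin(t) is 1/3.
Lower-order terms cancel with the polynomial part, so the numerator is (82/3)·t^3 + o(t^3), and the limit is (82/3)/(1) = 82/3.

82/3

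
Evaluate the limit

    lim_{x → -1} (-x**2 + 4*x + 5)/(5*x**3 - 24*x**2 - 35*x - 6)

3/14

Since x = -1 makes numerator and denominator zero, (x + 1) divides both.
Cancelling it gives (5 - x)/(5*x^2 - 29*x - 6); now plug in x = -1 to get 3/14.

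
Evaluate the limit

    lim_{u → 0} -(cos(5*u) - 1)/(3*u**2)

25/6

Direct substitution gives 0/0.
Apply L'Hôpital: lim (-5*sin(5*u))/(-6*u), still 0/0.
After 2 applications of L'Hôpital's rule the quotient is (-25*cos(5*u))/(-6); substituting u = 0 gives 25/6.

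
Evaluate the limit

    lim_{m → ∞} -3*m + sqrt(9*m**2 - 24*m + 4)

-4

An ∞ − ∞ form. Rationalising with the conjugate, the difference becomes (-24m + 4) / (√(9*m^2 - 24*m + 4) + 3m).
For large m the denominator behaves like 2·3m, so the quotient tends to -24/6 = -4.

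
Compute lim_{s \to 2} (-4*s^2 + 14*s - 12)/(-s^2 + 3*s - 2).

2

Since s = 2 makes numerator and denominator zero, (s - 2) divides both.
Cancelling it gives (6 - 4*s)/(1 - s); now plug in s = 2 to get 2.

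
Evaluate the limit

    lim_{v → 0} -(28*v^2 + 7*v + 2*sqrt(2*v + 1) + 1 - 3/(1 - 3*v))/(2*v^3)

Substitution gives 0/0; apply L'Hôpital's rule 3 times.
After differentiating numerator and denominator 3 times the quotient is (-486/(3*v - 1)^4 + 6/(2*v + 1)^(5/2))/(-12); at v = 0 this is 40.

40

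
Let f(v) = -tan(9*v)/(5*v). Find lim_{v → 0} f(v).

-9/5

Substitution gives 0/0.
Since tan(u)/u → 1 as u → 0, tan(9v)/(9v) → 1 and the limit is 9/(-5) = -9/5.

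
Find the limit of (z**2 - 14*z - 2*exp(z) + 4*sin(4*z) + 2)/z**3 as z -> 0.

-43

Substitution gives 0/0 (the numerator vanishes to order 3).
Expand each term to order z^3: the coefficient of z^3 in -2·e^(z) is -1/3 and in 4·sin(4z) is -128/3.
Lower-order terms cancel with the polynomial part, so the numerator is (-43)·z^3 + o(z^3), and the limit is (-43)/(1) = -43.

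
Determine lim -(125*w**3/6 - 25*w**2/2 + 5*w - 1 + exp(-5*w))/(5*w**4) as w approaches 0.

-125/24

Direct substitution gives 0/0.
Apply L'Hôpital: lim (125*w^2/2 - 25*w + 5 - 5*e^(-5*w))/(-20*w^3), still 0/0.
Apply L'Hôpital: lim (125*w - 25 + 25*e^(-5*w))/(-60*w^2), still 0/0.
Apply L'Hôpital: lim (125 - 125*e^(-5*w))/(-120*w), still 0/0.
After 4 applications of L'Hôpital's rule the quotient is (625*e^(-5*w))/(-120); substituting w = 0 gives -125/24.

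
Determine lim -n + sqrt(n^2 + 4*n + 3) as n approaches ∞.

2

This has the form ∞ − ∞. Multiply and divide by the conjugate √(n^2 + 4*n + 3) + n.
That gives (4n + 3) / (√(n^2 + 4*n + 3) + n).
Divide numerator and denominator by n: the limit is 4/(2·1) = 2.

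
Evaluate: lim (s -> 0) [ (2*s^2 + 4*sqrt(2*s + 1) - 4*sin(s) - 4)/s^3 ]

8/3

Substitution gives 0/0; apply L'Hôpital's rule 3 times.
After differentiating numerator and denominator 3 times the quotient is (4*cos(s) + 12/(2*s + 1)^(5/2))/(6); at s = 0 this is 8/3.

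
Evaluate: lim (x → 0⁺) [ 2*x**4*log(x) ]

0

This is a 0·(−∞) form. Rewrite as 2·ln(x) / x^(−4) and apply L'Hôpital:
the derivative quotient is 2·(1/x) / (−4·x^(−5)) = (-2/4)·x^4 → 0.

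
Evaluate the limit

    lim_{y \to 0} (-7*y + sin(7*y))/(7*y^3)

-49/6

Direct substitution gives 0/0.
Apply L'Hôpital: lim (7*cos(7*y) - 7)/(21*y^2), still 0/0.
Apply L'Hôpital: lim (-49*sin(7*y))/(42*y), still 0/0.
After 3 applications of L'Hôpital's rule the quotient is (-343*cos(7*y))/(42); substituting y = 0 gives -49/6.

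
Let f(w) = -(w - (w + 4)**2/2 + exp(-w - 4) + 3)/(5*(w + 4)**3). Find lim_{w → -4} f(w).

1/30

Direct substitution gives 0/0.
Apply L'Hôpital: lim (-w - e^(-w - 4) - 3)/(-15*(w + 4)^2), still 0/0.
Apply L'Hôpital: lim (e^(-w - 4) - 1)/(-30*w - 120), still 0/0.
After 3 applications of L'Hôpital's rule the quotient is (-e^(-w - 4))/(-30); substituting w = -4 gives 1/30.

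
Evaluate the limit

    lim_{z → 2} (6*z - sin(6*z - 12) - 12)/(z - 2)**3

Direct substitution gives 0/0.
Apply L'Hôpital: lim (6 - 6*cos(6*z - 12))/(3*(z - 2)^2), still 0/0.
Apply L'Hôpital: lim (36*sin(6*z - 12))/(6*z - 12), still 0/0.
After 3 applications of L'Hôpital's rule the quotient is (216*cos(6*z - 12))/(6); substituting z = 2 gives 36.

36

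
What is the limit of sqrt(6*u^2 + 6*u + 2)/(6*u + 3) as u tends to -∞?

For large |u|, √(6*u^2 + 6*u + 2) ≈ √6·|u| and the denominator ≈ 6u.
Since u → −∞, |u| = −u, giving −√6/(6) = -√(6)/6.

-√(6)/6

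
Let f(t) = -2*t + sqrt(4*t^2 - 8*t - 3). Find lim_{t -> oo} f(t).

An ∞ − ∞ form. Rationalising with the conjugate, the difference becomes (-8t - 3) / (√(4*t^2 - 8*t - 3) + 2t).
For large t the denominator behaves like 2·2t, so the quotient tends to -8/4 = -2.

-2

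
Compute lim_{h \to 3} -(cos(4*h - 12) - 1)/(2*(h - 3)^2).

4

Direct substitution gives 0/0.
Apply L'Hôpital: lim (-4*sin(4*h - 12))/(12 - 4*h), still 0/0.
After 2 applications of L'Hôpital's rule the quotient is (-16*cos(4*h - 12))/(-4); substituting h = 3 gives 4.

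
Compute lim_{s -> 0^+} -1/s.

-∞

As s → 0⁺, (s) → 0⁺, so (s)^1 → 0⁺ and -1/(s)^1 → -∞.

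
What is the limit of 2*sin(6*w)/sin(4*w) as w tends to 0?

Substitution gives 0/0.
Divide numerator and denominator by w: sin(6w)/w → 6 and sin(4w)/w → 4, so the limit is 2·6/4 = 3.

3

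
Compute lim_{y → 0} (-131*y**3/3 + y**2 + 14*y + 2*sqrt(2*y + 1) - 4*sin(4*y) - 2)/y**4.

Substitution gives 0/0; apply L'Hôpital's rule 4 times.
After differentiating numerator and denominator 4 times the quotient is (-1024*sin(4*y) - 30/(2*y + 1)^(7/2))/(24); at y = 0 this is -5/4.

-5/4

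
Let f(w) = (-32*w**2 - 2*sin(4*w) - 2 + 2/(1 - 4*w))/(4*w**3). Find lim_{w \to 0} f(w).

Substitution gives 0/0 (the numerator vanishes to order 3).
Expand each term to order w^3: the coefficient of w^3 in -2·sin(4w) is 64/3 and in 2·1/(1 - 4w) is 128.
Lower-order terms cancel with the polynomial part, so the numerator is (448/3)·w^3 + o(w^3), and the limit is (448/3)/(4) = 112/3.

112/3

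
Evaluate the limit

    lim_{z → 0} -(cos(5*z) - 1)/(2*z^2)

25/4

Direct substitution gives 0/0.
Apply L'Hôpital: lim (-5*sin(5*z))/(-4*z), still 0/0.
After 2 applications of L'Hôpital's rule the quotient is (-25*cos(5*z))/(-4); substituting z = 0 gives 25/4.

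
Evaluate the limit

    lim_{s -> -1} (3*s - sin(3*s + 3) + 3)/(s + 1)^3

9/2

Direct substitution gives 0/0.
Apply L'Hôpital: lim (3 - 3*cos(3*s + 3))/(3*(s + 1)^2), still 0/0.
Apply L'Hôpital: lim (9*sin(3*s + 3))/(6*s + 6), still 0/0.
After 3 applications of L'Hôpital's rule the quotient is (27*cos(3*s + 3))/(6); substituting s = -1 gives 9/2.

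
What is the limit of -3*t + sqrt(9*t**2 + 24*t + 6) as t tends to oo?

4

This has the form ∞ − ∞. Multiply and divide by the conjugate √(9*t^2 + 24*t + 6) + 3t.
That gives (24t + 6) / (√(9*t^2 + 24*t + 6) + 3t).
Divide numerator and denominator by t: the limit is 24/(2·3) = 4.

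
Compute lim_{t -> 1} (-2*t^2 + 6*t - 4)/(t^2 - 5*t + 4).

Direct substitution gives 0/0, so factor. Both numerator and denominator have (t - 1) as a factor.
After cancelling, the expression reduces to (4 - 2*t)/(t - 4).
Substituting t = 1 gives -2/3.

-2/3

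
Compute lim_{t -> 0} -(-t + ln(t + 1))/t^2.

1/2

Direct substitution gives 0/0.
Apply L'Hôpital: lim (-1 + 1/(t + 1))/(-2*t), still 0/0.
After 2 applications of L'Hôpital's rule the quotient is (-1/(t + 1)^2)/(-2); substituting t = 0 gives 1/2.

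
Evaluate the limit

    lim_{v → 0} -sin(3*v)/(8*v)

-3/8

Substitution gives 0/0.
Write it as (3/(-8))·sin(3v)/(3v); since sin(u)/u → 1, the limit is -3/8.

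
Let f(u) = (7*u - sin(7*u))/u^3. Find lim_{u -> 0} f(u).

343/6

Direct substitution gives 0/0.
Apply L'Hôpital: lim (7 - 7*cos(7*u))/(3*u^2), still 0/0.
Apply L'Hôpital: lim (49*sin(7*u))/(6*u), still 0/0.
After 3 applications of L'Hôpital's rule the quotient is (343*cos(7*u))/(6); substituting u = 0 gives 343/6.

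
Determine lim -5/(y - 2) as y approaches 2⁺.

As y → 2⁺, (y - 2) → 0⁺, so (y - 2)^1 → 0⁺ and -5/(y - 2)^1 → -∞.

-∞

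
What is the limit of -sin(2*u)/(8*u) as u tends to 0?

Substitution gives 0/0.
Write it as (2/(-8))·sin(2u)/(2u); since sin(θ)/θ → 1, the limit is -1/4.

-1/4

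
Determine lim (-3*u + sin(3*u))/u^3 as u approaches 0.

Direct substitution gives 0/0.
Apply L'Hôpital: lim (3*cos(3*u) - 3)/(3*u^2), still 0/0.
Apply L'Hôpital: lim (-9*sin(3*u))/(6*u), still 0/0.
After 3 applications of L'Hôpital's rule the quotient is (-27*cos(3*u))/(6); substituting u = 0 gives -9/2.

-9/2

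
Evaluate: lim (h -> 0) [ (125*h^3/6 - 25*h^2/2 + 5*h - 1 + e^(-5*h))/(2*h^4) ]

625/48

Direct substitution gives 0/0.
Apply L'Hôpital: lim (125*h^2/2 - 25*h + 5 - 5*e^(-5*h))/(8*h^3), still 0/0.
Apply L'Hôpital: lim (125*h - 25 + 25*e^(-5*h))/(24*h^2), still 0/0.
Apply L'Hôpital: lim (125 - 125*e^(-5*h))/(48*h), still 0/0.
After 4 applications of L'Hôpital's rule the quotient is (625*e^(-5*h))/(48); substituting h = 0 gives 625/48.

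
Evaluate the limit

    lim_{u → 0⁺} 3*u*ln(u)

0

This is a 0·(−∞) form. Rewrite as 3·ln(u) / u^(−1) and apply L'Hôpital:
the derivative quotient is 3·(1/u) / (−1·u^(−2)) = (-3/1)·u^1 → 0.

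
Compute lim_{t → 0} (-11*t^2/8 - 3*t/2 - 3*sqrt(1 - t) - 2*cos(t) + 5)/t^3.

Substitution gives 0/0; apply L'Hôpital's rule 3 times.
After differentiating numerator and denominator 3 times the quotient is (-2*sin(t) + 9/(8*(1 - t)^(5/2)))/(6); at t = 0 this is 3/16.

3/16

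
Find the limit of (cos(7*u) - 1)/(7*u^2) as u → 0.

-7/2

Direct substitution gives 0/0.
Apply L'Hôpital: lim (-7*sin(7*u))/(14*u), still 0/0.
After 2 applications of L'Hôpital's rule the quotient is (-49*cos(7*u))/(14); substituting u = 0 gives -7/2.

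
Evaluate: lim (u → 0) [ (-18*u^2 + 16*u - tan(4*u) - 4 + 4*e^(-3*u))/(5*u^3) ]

-118/15

Substitution gives 0/0 (the numerator vanishes to order 3).
Expand each term to order u^3: the coefficient of u^3 in −tan(4u) is -64/3 and in 4·e^(-3u) is -18.
Lower-order terms cancel with the polynomial part, so the numerator is (-118/3)·u^3 + o(u^3), and the limit is (-118/3)/(5) = -118/15.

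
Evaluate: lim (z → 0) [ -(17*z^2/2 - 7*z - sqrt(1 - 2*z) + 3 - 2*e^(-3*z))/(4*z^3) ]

Substitution gives 0/0 (the numerator vanishes to order 3).
Expand each term to order z^3: the coefficient of z^3 in −√(1 - 2z) is 1/2 and in -2·e^(-3z) is 9.
Lower-order terms cancel with the polynomial part, so the numerator is (19/2)·z^3 + o(z^3), and the limit is (19/2)/(-4) = -19/8.

-19/8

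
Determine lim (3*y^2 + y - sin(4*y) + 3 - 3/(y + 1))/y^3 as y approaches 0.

Substitution gives 0/0; apply L'Hôpital's rule 3 times.
After differentiating numerator and denominator 3 times the quotient is (64*cos(4*y) + 18/(y + 1)^4)/(6); at y = 0 this is 41/3.

41/3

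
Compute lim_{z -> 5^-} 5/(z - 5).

-∞

As z → 5⁻, (z - 5) → 0⁻, so (z - 5)^1 → 0⁻ and 5/(z - 5)^1 → -∞.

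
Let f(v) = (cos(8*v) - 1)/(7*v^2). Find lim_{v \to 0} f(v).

-32/7

Direct substitution gives 0/0.
Apply L'Hôpital: lim (-8*sin(8*v))/(14*v), still 0/0.
After 2 applications of L'Hôpital's rule the quotient is (-64*cos(8*v))/(14); substituting v = 0 gives -32/7.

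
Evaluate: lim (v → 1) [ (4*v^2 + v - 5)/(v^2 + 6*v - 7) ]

Direct substitution gives 0/0, so factor. Both numerator and denominator have (v - 1) as a factor.
After cancelling, the expression reduces to (4*v + 5)/(v + 7).
Substituting v = 1 gives 9/8.

9/8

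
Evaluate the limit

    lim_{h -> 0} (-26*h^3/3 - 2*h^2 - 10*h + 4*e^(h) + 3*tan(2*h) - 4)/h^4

Substitution gives 0/0; apply L'Hôpital's rule 4 times.
After differentiating numerator and denominator 4 times the quotient is (4*e^(h) + 1152*tan(2*h)^5 + 1920*tan(2*h)^3 + 768*tan(2*h))/(24); at h = 0 this is 1/6.

1/6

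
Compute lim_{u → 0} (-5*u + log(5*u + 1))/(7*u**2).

-25/14

Direct substitution gives 0/0.
Apply L'Hôpital: lim (-5 + 5/(5*u + 1))/(14*u), still 0/0.
After 2 applications of L'Hôpital's rule the quotient is (-25/(5*u + 1)^2)/(14); substituting u = 0 gives -25/14.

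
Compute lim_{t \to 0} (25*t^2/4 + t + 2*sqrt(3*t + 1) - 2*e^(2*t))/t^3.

17/24

Substitution gives 0/0; apply L'Hôpital's rule 3 times.
After differentiating numerator and denominator 3 times the quotient is (-16*e^(2*t) + 81/(4*(3*t + 1)^(5/2)))/(6); at t = 0 this is 17/24.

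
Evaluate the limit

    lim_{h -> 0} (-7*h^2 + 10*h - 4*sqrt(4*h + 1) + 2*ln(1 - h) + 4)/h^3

-50/3

Substitution gives 0/0; apply L'Hôpital's rule 3 times.
After differentiating numerator and denominator 3 times the quotient is (-96/(4*h + 1)^(5/2) + 4/(h - 1)^3)/(6); at h = 0 this is -50/3.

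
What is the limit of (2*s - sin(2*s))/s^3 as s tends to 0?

Direct substitution gives 0/0.
Apply L'Hôpital: lim (2 - 2*cos(2*s))/(3*s^2), still 0/0.
Apply L'Hôpital: lim (4*sin(2*s))/(6*s), still 0/0.
After 3 applications of L'Hôpital's rule the quotient is (8*cos(2*s))/(6); substituting s = 0 gives 4/3.

4/3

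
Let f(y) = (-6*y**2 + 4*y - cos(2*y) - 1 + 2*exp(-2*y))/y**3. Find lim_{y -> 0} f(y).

Substitution gives 0/0; apply L'Hôpital's rule 3 times.
After differentiating numerator and denominator 3 times the quotient is (-8*sin(2*y) - 16*e^(-2*y))/(6); at y = 0 this is -8/3.

-8/3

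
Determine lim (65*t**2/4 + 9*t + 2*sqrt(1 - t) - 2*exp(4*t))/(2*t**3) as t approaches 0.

Substitution gives 0/0; apply L'Hôpital's rule 3 times.
After differentiating numerator and denominator 3 times the quotient is (-128*e^(4*t) - 3/(4*(1 - t)^(5/2)))/(12); at t = 0 this is -515/48.

-515/48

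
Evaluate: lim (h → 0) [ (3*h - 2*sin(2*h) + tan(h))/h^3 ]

3

Substitution gives 0/0; apply L'Hôpital's rule 3 times.
After differentiating numerator and denominator 3 times the quotient is (16*cos(2*h) + 6*tan(h)^4 + 8*tan(h)^2 + 2)/(6); at h = 0 this is 3.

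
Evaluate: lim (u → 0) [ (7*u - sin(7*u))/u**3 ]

343/6

Direct substitution gives 0/0.
Apply L'Hôpital: lim (7 - 7*cos(7*u))/(3*u^2), still 0/0.
Apply L'Hôpital: lim (49*sin(7*u))/(6*u), still 0/0.
After 3 applications of L'Hôpital's rule the quotient is (343*cos(7*u))/(6); substituting u = 0 gives 343/6.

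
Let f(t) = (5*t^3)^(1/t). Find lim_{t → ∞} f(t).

Base → ∞ and exponent → 0: an ∞^0 form.
Take logs: (1/t)·ln(5·t^3) = (ln 5 + 3·ln t)/t → 0.
So the limit is e^0 = 1.

1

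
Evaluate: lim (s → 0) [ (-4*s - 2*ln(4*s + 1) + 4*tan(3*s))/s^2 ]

16

Substitution gives 0/0 (the numerator vanishes to order 2).
Expand each term to order s^2: the coefficient of s^2 in 4·tan(3s) is 0 and in -2·ln(1 + 4s) is 16.
Lower-order terms cancel with the polynomial part, so the numerator is (16)·s^2 + o(s^2), and the limit is (16)/(1) = 16.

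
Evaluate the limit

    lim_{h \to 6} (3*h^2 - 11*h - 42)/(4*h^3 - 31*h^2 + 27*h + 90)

25/87

Direct substitution gives 0/0, so factor. Both numerator and denominator have (h - 6) as a factor.
After cancelling, the expression reduces to (3*h + 7)/(4*h^2 - 7*h - 15).
Substituting h = 6 gives 25/87.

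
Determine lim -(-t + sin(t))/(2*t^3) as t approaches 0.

Direct substitution gives 0/0.
Apply L'Hôpital: lim (cos(t) - 1)/(-6*t^2), still 0/0.
Apply L'Hôpital: lim (-sin(t))/(-12*t), still 0/0.
After 3 applications of L'Hôpital's rule the quotient is (-cos(t))/(-12); substituting t = 0 gives 1/12.

1/12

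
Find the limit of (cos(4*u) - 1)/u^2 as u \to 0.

-8

Direct substitution gives 0/0.
Apply L'Hôpital: lim (-4*sin(4*u))/(2*u), still 0/0.
After 2 applications of L'Hôpital's rule the quotient is (-16*cos(4*u))/(2); substituting u = 0 gives -8.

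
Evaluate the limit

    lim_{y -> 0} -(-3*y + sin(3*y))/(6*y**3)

3/4

Direct substitution gives 0/0.
Apply L'Hôpital: lim (3*cos(3*y) - 3)/(-18*y^2), still 0/0.
Apply L'Hôpital: lim (-9*sin(3*y))/(-36*y), still 0/0.
After 3 applications of L'Hôpital's rule the quotient is (-27*cos(3*y))/(-36); substituting y = 0 gives 3/4.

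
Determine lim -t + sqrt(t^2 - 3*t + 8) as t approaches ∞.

This has the form ∞ − ∞. Multiply and divide by the conjugate √(t^2 - 3*t + 8) + t.
That gives (-3t + 8) / (√(t^2 - 3*t + 8) + t).
Divide numerator and denominator by t: the limit is -3/(2·1) = -3/2.

-3/2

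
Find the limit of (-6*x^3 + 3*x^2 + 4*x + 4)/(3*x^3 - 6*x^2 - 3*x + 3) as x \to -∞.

Numerator and denominator both have degree 3.
Dividing every term by x^3, all lower-order terms vanish and the limit is the ratio of leading coefficients, -6/(3) = -2.

-2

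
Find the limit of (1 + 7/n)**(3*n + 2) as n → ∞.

e^(21)

The base → 1 and the exponent → ∞: a 1^∞ form.
Take logarithms: (3n + 2)·ln(1 + 7/n). Since ln(1+u) ~ u for small u, this behaves like (3n)·(7/n) → 21.
So the limit is e^(21).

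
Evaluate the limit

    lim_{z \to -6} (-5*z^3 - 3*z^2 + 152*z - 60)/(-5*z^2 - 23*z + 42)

At z = -6 both the top and bottom vanish — a removable singularity. Factoring out (z + 6) from each leaves (-5*z^2 + 27*z - 10)/(7 - 5*z), which at z = -6 equals -352/37.

-352/37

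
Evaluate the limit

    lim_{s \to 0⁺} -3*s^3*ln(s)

This is a 0·(−∞) form. Rewrite as -3·ln(s) / s^(−3) and apply L'Hôpital:
the derivative quotient is -3·(1/s) / (−3·s^(−4)) = (3/3)·s^3 → 0.

0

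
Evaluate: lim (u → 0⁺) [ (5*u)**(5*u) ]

1

Base → 0⁺ and exponent → 0⁺: a 0^0 form.
Take logs: 5u·ln(5u). This is 0·(−∞); rewriting as ln(5u)/(1/(5u)) and applying L'Hôpital gives 0.
Hence the limit is e^0 = 1.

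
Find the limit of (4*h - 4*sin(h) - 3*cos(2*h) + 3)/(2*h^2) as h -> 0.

Substitution gives 0/0 (the numerator vanishes to order 2).
Expand each term to order h^2: the coefficient of h^2 in -3·cos(2h) is 6 and in -4·sin(h) is 0.
Lower-order terms cancel with the polynomial part, so the numerator is (6)·h^2 + o(h^2), and the limit is (6)/(2) = 3.

3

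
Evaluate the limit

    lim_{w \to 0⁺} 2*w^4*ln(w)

This is a 0·(−∞) form. Rewrite as 2·ln(w) / w^(−4) and apply L'Hôpital:
the derivative quotient is 2·(1/w) / (−4·w^(−5)) = (-2/4)·w^4 → 0.

0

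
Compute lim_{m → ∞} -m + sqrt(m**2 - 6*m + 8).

This has the form ∞ − ∞. Multiply and divide by the conjugate √(m^2 - 6*m + 8) + m.
That gives (-6m + 8) / (√(m^2 - 6*m + 8) + m).
Divide numerator and denominator by m: the limit is -6/(2·1) = -3.

-3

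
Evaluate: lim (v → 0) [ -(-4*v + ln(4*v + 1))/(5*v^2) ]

Direct substitution gives 0/0.
Apply L'Hôpital: lim (-4 + 4/(4*v + 1))/(-10*v), still 0/0.
After 2 applications of L'Hôpital's rule the quotient is (-16/(4*v + 1)^2)/(-10); substituting v = 0 gives 8/5.

8/5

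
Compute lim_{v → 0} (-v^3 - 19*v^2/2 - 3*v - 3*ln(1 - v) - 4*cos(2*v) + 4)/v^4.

Substitution gives 0/0; apply L'Hôpital's rule 4 times.
After differentiating numerator and denominator 4 times the quotient is (-64*cos(2*v) + 18/(v - 1)^4)/(24); at v = 0 this is -23/12.

-23/12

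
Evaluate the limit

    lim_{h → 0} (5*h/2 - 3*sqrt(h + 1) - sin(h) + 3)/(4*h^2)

Substitution gives 0/0 (the numerator vanishes to order 2).
Expand each term to order h^2: the coefficient of h^2 in −sin(h) is 0 and in -3·√(1 + h) is 3/8.
Lower-order terms cancel with the polynomial part, so the numerator is (3/8)·h^2 + o(h^2), and the limit is (3/8)/(4) = 3/32.

3/32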